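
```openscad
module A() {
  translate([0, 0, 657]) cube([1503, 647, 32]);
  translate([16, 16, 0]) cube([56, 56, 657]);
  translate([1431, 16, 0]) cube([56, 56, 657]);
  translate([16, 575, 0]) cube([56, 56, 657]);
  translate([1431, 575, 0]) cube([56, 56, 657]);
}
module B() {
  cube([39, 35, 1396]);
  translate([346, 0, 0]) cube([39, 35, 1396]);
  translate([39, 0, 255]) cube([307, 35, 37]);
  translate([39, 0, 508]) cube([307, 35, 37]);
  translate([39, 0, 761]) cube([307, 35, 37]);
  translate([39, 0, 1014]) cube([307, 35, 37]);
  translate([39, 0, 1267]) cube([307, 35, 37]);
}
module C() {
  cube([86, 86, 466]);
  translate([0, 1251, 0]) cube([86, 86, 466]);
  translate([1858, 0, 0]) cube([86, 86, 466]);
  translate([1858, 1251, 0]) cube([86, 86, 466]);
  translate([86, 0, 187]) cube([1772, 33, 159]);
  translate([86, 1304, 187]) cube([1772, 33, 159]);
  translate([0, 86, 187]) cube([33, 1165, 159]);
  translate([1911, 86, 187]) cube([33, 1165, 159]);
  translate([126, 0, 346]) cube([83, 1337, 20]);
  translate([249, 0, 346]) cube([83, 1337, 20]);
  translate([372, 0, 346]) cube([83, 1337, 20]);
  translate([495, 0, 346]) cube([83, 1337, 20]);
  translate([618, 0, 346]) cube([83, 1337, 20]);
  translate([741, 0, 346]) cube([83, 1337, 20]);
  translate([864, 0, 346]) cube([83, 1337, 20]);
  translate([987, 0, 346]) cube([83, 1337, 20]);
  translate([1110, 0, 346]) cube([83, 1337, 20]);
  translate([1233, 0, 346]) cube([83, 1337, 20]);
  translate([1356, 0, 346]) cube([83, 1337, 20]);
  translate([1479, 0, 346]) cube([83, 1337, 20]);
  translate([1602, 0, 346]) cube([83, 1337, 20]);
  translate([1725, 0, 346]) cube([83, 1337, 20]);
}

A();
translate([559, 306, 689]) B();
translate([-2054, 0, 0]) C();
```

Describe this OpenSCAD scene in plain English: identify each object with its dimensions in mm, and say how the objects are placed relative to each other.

A is a rectangular dining table. The top is 1503×647×32 mm with its upper surface at z = 689 mm. It stands on four 56×56 mm square legs, each inset 16 mm from the nearest pair of top edges, running from the floor to the underside of the top.

B is a straight ladder. Two 39×35 mm vertical rails, 1396 mm tall, stand 385 mm apart (outside-to-outside) with their front faces coplanar on the −y side. 5 rungs, each 35 mm deep and 37 mm tall, span between the inner faces of the rails, front faces flush with the rails. The lowest rung's underside is at z = 255 mm and rungs are spaced 253 mm apart (underside to underside).

C is a bed frame 1944 mm long (x) by 1337 mm wide (y). Four 86×86 mm corner posts, 466 mm tall, at the corners of the footprint. Four rails of 33 mm thickness and 159 mm height run between adjacent posts with their undersides at z = 187 mm, their outer faces flush with the outside of the frame (the two x-running rails run between the posts' inner faces; the two y-running rails run between the posts' inner faces). 14 slats, each 83 mm wide (x) and 20 mm thick, lie across the top of the two x-running rails, running the full 1337 mm width of the frame in y; the slats are evenly spaced along x between the inner faces of the end posts with equal gaps (rounded down to the nearest mm) at the −x end and between each pair — any rounding remainder accumulates at the +x end.

The ladder is on top of the table, centred. The bed frame is on the floor beside the table on its −x side.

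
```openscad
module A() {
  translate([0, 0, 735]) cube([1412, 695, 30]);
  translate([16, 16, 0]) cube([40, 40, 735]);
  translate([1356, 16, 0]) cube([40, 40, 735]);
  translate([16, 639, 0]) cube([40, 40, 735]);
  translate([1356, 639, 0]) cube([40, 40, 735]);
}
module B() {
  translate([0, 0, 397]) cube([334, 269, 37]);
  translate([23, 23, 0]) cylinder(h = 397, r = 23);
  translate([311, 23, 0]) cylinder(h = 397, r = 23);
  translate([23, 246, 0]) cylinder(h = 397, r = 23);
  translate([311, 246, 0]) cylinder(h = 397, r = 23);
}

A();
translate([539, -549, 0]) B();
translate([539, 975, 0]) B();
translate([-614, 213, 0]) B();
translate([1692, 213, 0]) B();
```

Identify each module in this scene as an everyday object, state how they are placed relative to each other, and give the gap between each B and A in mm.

A is a table. B is a stool. Four stools sit around the table at the −y, +y, −x, +x sides. The gap between each stool and the table is 280 mm.

Each stool's nearest face is 280 mm from the table's bounding box.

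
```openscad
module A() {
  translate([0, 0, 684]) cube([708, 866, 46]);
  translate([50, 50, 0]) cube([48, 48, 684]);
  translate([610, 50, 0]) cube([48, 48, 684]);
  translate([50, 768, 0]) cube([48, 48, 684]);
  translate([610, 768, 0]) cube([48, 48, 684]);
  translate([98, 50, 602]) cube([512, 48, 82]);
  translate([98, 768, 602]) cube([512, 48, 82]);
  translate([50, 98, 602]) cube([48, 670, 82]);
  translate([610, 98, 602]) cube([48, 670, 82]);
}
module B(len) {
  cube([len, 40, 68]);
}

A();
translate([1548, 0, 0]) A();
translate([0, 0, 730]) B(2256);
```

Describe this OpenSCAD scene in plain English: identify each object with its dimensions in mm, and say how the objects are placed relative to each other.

A is a table: top 708 mm (x) × 866 mm (y), 46 mm thick, upper face at z = 730 mm, on four 48×48 mm square legs, each inset 50 mm from the nearest pair of top edges, running from z = 0 to the bottom of the top. Four apron rails, 48 mm thick and 82 mm tall, run between adjacent legs with their top edges flush with the underside of the top and their outer faces flush with the legs' outer faces.

B is a rectangular beam 2256 mm long (x), 40 mm deep (y), 68 mm thick (z).

The beam spans the tops of two tables placed 840 mm apart, resting at z = 730 mm.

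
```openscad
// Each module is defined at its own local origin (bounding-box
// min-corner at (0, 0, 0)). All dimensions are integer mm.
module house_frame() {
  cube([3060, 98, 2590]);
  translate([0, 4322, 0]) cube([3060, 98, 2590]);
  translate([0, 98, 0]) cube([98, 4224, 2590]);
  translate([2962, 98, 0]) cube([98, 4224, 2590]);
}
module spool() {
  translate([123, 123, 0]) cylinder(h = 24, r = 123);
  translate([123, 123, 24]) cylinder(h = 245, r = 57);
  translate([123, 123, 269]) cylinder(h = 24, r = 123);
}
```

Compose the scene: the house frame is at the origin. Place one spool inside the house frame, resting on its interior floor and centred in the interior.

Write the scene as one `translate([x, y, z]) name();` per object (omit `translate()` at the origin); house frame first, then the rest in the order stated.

house_frame();
translate([1407, 2087, 0]) spool();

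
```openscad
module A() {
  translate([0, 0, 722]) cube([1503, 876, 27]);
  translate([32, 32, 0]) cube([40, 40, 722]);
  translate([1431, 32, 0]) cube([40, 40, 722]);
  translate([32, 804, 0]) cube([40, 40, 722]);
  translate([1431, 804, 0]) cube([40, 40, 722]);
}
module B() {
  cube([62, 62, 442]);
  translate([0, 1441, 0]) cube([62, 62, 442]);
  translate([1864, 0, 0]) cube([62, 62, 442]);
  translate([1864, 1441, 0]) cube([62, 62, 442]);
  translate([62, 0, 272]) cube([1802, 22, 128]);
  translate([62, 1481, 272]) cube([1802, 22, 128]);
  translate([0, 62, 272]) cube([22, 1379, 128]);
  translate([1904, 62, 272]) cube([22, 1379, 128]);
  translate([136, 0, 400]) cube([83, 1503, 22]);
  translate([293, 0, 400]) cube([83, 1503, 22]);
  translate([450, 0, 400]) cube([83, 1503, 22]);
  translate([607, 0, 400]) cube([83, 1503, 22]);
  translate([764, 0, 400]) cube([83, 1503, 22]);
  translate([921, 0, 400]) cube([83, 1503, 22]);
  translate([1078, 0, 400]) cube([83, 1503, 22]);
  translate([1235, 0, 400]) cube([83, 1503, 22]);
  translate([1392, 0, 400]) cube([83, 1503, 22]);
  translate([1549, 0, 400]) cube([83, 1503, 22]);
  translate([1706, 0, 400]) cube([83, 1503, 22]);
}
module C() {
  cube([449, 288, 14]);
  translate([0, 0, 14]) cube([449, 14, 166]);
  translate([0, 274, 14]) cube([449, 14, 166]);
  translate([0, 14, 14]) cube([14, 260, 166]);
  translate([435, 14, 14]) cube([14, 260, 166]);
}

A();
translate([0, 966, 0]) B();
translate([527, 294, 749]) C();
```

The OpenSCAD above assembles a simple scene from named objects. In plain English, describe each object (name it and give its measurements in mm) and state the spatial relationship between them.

A is a table: top 1503 mm (x) × 876 mm (y), 27 mm thick, upper face at z = 749 mm, on four 40×40 mm square legs, each inset 32 mm from the nearest pair of top edges, running from z = 0 to the bottom of the top.

B is a bed frame 1926 mm long (x) by 1503 mm wide (y). Four 62×62 mm corner posts, 442 mm tall, at the corners of the footprint. Four rails of 22 mm thickness and 128 mm height run between adjacent posts with their undersides at z = 272 mm, their outer faces flush with the outside of the frame (the two x-running rails run between the posts' inner faces; the two y-running rails run between the posts' inner faces). 11 slats, each 83 mm wide (x) and 22 mm thick, lie across the top of the two x-running rails, running the full 1503 mm width of the frame in y; the slats are evenly spaced along x between the inner faces of the end posts with equal gaps (rounded down to the nearest mm) at the −x end and between each pair — any rounding remainder accumulates at the +x end.

C is an open storage box with external size 449×288×180 mm and wall thickness 14 mm (the base is also 14 mm thick). The base covers the whole footprint; the four walls stand on the base, with the y-facing walls full-width and the x-facing walls fitting between their inner faces.

The bed frame is on the floor beside the table on its +y side. The open box is on top of the table, centred.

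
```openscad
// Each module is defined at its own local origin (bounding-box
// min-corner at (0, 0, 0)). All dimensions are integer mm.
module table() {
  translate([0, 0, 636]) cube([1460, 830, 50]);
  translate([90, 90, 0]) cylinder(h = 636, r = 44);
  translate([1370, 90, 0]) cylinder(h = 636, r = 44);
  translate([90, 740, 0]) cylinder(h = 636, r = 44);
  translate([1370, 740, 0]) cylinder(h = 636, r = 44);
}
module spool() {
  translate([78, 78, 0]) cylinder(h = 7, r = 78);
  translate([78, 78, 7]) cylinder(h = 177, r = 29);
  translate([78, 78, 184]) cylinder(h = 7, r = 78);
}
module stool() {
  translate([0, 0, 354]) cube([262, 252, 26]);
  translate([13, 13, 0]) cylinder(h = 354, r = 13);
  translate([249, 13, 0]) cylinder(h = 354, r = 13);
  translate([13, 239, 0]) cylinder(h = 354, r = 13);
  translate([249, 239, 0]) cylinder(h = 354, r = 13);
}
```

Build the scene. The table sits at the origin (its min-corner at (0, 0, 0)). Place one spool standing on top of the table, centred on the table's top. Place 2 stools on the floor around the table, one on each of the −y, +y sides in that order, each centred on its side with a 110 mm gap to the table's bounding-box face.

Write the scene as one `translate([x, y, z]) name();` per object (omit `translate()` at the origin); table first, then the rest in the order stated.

table();
translate([652, 337, 686]) spool();
translate([599, -362, 0]) stool();
translate([599, 940, 0]) stool();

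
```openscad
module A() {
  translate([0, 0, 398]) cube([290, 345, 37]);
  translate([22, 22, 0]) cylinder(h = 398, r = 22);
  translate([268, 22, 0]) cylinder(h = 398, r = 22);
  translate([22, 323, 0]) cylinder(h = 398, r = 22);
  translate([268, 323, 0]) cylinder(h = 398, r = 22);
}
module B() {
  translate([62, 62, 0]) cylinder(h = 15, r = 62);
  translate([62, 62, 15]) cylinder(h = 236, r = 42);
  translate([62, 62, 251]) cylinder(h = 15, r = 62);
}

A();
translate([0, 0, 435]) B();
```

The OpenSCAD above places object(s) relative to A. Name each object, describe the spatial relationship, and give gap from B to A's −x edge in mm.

A is a stool. B is a spool. The spool is on top of the stool. The gap from the spool to the stool's −x edge is 0 mm.

The spool's min-x is at 0; the stool's min-x is 0; gap = 0 mm.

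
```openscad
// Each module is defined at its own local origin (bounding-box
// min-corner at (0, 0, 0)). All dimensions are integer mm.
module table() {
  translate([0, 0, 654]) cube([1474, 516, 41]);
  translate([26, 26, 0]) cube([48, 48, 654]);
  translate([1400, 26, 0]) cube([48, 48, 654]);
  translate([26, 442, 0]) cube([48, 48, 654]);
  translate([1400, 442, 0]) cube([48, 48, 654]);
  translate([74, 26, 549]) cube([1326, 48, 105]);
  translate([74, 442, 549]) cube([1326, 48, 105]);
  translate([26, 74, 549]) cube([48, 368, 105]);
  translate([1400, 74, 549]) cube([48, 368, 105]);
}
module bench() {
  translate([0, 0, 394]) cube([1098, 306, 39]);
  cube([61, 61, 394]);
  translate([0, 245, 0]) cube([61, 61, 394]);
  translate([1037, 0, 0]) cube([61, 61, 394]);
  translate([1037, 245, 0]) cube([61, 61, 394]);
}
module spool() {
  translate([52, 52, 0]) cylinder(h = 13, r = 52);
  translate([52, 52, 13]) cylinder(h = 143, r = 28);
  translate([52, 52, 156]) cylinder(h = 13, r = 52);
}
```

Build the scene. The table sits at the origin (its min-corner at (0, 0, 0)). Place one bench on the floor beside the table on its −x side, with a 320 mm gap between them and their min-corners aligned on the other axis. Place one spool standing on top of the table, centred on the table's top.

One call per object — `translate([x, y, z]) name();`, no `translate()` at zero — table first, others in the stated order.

table();
translate([-1418, 0, 0]) bench();
translate([685, 206, 695]) spool();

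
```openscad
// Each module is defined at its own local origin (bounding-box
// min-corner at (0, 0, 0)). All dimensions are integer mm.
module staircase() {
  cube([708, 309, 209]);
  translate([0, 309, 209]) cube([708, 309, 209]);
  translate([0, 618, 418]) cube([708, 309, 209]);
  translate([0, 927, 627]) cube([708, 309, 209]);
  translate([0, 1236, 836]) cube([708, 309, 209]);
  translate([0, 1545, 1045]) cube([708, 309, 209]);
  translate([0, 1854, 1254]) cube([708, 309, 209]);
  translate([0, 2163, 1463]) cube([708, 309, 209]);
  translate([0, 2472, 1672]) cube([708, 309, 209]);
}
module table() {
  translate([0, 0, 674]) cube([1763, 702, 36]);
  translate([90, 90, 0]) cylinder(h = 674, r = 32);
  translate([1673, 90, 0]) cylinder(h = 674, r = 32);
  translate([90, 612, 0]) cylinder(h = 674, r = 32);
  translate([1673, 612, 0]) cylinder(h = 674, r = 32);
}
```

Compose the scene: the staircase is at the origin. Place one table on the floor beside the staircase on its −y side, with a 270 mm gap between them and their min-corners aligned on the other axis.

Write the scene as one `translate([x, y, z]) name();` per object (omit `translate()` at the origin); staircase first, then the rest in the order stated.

staircase();
translate([0, -972, 0]) table();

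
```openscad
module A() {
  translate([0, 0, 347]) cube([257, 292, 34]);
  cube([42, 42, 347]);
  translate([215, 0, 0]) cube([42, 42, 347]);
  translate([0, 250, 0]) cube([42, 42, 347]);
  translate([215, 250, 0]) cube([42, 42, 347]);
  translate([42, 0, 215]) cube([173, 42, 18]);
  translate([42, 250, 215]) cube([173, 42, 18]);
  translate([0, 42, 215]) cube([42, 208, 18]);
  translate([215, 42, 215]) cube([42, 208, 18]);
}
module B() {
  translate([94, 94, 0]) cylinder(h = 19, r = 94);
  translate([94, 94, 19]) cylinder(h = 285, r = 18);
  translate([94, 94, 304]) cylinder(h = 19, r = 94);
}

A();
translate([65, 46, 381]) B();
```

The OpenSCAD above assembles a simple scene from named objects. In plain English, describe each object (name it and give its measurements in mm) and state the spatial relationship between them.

A is a simple wooden stool: a rectangular seat 257 mm (x) by 292 mm (y), 34 mm thick, top face at z = 381 mm, on four square legs, each 42×42 mm in cross-section. The legs rest on z = 0, each flush with a corner of the seat. Four stretchers, 42 mm wide and 18 mm tall, connect adjacent legs with their undersides at z = 215 mm, each running between the inner faces of the legs it joins and aligned with the legs' outer faces on the other axis.

B is a spool: two coaxial disc flanges of radius 94 mm and thickness 19 mm, joined by a core cylinder of radius 18 mm and height 285 mm. The lower flange rests on z = 0 and the three cylinders share a vertical axis.

The spool is on top of the stool.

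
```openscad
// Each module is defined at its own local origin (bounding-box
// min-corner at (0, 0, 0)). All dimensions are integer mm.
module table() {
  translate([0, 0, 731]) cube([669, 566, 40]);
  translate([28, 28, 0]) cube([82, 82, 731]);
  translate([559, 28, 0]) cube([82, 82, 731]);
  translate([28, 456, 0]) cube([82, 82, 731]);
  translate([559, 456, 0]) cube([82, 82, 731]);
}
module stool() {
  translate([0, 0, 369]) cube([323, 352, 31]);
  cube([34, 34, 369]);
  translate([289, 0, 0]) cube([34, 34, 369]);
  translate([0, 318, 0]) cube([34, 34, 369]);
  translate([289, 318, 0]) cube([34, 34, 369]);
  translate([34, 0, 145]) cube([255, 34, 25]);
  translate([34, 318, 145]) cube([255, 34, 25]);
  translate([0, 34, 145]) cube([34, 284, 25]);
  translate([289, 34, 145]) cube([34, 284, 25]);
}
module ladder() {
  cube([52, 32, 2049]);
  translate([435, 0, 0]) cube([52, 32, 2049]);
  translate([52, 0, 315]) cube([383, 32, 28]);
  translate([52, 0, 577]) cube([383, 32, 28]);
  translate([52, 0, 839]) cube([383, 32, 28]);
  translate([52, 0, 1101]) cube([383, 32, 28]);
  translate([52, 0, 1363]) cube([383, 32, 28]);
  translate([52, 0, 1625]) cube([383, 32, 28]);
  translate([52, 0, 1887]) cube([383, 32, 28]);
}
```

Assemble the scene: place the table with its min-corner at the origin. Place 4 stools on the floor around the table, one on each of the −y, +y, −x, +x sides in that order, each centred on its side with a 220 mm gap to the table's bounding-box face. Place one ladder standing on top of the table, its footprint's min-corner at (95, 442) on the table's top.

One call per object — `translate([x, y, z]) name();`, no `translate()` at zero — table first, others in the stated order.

table();
translate([173, -572, 0]) stool();
translate([173, 786, 0]) stool();
translate([-543, 107, 0]) stool();
translate([889, 107, 0]) stool();
translate([95, 442, 771]) ladder();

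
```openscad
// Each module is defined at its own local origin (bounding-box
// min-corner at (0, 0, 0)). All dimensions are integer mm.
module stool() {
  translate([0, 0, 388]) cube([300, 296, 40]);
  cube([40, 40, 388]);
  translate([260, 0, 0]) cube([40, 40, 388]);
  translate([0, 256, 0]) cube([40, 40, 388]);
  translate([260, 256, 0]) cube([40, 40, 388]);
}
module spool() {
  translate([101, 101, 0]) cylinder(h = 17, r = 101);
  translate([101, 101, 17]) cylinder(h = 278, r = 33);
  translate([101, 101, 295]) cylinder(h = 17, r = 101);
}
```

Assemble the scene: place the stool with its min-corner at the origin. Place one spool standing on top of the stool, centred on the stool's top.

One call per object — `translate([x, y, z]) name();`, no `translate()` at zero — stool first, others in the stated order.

stool();
translate([49, 47, 428]) spool();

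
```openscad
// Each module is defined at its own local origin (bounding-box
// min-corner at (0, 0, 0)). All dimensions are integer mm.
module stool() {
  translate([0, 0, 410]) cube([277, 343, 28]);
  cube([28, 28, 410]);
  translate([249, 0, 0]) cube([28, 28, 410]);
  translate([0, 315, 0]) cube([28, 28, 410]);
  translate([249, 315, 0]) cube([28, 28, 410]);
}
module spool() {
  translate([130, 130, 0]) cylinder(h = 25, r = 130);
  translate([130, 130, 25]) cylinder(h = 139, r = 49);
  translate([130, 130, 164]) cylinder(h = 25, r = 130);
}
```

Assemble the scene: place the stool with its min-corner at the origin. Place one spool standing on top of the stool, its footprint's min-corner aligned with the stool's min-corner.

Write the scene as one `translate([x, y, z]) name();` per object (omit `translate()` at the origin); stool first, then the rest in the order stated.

stool();
translate([0, 0, 438]) spool();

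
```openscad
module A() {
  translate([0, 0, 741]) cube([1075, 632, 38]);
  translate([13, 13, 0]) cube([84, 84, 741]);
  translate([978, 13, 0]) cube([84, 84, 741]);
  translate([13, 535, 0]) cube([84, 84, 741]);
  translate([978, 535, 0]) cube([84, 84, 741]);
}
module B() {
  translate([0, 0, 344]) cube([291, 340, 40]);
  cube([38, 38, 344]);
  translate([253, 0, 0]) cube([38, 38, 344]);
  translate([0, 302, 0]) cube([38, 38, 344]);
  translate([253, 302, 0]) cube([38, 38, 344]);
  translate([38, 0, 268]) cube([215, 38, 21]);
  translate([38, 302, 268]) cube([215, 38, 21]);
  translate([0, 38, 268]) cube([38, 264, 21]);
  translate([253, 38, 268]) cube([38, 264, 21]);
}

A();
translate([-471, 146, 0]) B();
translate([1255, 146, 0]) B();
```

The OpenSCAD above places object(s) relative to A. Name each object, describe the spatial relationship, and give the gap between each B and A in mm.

Each stool's nearest face is 180 mm from the table's bounding box.

A is a table. B is a stool. Two stools sit around the table at the −x, +x sides. The gap between each stool and the table is 180 mm.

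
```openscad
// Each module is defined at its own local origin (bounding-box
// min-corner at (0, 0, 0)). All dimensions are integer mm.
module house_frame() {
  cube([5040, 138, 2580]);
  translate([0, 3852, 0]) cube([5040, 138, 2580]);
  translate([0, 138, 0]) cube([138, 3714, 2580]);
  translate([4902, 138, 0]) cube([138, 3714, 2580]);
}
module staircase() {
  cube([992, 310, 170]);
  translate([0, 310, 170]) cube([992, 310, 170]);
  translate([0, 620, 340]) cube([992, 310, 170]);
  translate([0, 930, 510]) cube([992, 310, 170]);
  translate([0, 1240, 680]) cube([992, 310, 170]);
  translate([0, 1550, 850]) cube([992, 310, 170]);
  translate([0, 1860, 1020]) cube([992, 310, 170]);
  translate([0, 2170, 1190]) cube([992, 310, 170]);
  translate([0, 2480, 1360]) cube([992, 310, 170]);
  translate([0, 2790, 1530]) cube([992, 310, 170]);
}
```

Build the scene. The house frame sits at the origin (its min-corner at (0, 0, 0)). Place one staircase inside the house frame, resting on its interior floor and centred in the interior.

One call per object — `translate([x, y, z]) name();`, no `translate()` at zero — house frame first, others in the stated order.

house_frame();
translate([2024, 445, 0]) staircase();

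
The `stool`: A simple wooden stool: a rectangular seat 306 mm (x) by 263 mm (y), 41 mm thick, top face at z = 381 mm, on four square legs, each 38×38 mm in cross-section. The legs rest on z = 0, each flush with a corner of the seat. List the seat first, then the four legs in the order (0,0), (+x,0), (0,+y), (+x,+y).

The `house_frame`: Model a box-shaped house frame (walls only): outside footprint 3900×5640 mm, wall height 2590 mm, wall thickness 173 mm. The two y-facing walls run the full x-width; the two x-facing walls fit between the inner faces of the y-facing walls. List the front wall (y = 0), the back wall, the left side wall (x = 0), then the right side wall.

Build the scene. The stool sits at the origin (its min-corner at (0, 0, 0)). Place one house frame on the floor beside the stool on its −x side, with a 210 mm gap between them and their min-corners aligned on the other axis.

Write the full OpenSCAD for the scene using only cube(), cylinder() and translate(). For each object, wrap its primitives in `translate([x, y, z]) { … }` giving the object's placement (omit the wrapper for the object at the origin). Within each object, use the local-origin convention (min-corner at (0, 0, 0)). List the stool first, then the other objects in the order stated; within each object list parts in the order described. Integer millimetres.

translate([0, 0, 340]) cube([306, 263, 41]);
cube([38, 38, 340]);
translate([268, 0, 0]) cube([38, 38, 340]);
translate([0, 225, 0]) cube([38, 38, 340]);
translate([268, 225, 0]) cube([38, 38, 340]);
translate([-4110, 0, 0]) {
  cube([3900, 173, 2590]);
  translate([0, 5467, 0]) cube([3900, 173, 2590]);
  translate([0, 173, 0]) cube([173, 5294, 2590]);
  translate([3727, 173, 0]) cube([173, 5294, 2590]);
}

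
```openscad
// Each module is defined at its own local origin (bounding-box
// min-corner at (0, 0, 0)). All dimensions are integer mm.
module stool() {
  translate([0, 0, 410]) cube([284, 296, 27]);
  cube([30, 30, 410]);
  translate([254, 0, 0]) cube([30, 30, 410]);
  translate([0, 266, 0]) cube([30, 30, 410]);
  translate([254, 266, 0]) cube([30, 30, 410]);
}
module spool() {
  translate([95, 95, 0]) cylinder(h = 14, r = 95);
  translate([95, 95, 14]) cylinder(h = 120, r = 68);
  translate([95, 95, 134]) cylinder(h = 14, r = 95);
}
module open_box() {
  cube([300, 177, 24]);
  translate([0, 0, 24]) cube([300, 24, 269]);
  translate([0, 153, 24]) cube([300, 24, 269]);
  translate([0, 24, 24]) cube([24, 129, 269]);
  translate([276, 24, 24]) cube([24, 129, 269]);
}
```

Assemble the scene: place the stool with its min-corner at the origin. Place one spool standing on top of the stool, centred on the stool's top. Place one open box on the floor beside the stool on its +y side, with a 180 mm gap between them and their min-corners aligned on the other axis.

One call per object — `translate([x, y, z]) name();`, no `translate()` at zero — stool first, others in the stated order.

stool();
translate([47, 53, 437]) spool();
translate([0, 476, 0]) open_box();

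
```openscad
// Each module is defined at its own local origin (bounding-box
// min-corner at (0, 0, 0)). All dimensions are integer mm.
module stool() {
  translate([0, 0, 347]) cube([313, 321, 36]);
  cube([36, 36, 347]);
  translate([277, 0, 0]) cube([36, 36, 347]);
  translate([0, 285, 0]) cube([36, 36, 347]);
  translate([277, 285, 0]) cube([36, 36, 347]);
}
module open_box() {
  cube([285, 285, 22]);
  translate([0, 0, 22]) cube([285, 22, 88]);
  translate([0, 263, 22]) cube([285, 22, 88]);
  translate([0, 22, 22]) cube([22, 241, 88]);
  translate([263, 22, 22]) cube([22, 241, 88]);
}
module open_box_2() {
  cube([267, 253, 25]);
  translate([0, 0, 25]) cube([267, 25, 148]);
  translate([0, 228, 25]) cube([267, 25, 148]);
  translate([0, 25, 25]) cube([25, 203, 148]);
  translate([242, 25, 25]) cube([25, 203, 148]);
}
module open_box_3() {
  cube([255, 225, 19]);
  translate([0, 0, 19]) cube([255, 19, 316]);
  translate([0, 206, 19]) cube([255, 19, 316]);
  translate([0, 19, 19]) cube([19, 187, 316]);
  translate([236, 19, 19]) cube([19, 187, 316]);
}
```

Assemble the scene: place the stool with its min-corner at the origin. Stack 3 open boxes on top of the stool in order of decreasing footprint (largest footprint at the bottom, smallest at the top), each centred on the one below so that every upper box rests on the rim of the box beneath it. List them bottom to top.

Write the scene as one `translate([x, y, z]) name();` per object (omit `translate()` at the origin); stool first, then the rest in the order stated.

stool();
translate([14, 18, 383]) open_box();
translate([23, 34, 493]) open_box_2();
translate([29, 48, 666]) open_box_3();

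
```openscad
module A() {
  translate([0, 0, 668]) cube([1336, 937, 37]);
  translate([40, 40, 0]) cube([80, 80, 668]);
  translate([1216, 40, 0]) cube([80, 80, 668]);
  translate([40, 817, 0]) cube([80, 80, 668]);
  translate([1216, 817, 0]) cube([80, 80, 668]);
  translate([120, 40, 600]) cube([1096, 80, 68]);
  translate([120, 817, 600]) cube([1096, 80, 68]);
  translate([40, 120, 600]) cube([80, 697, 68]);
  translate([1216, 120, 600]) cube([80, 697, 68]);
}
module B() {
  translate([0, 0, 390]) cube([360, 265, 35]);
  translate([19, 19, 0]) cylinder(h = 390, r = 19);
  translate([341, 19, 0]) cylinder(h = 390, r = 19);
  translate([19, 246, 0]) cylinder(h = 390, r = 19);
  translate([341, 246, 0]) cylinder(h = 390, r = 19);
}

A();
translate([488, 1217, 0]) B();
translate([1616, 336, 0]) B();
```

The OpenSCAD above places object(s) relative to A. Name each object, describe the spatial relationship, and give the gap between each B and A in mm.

Each stool's nearest face is 280 mm from the table's bounding box.

A is a table. B is a stool. Two stools sit around the table at the +y, +x sides. The gap between each stool and the table is 280 mm.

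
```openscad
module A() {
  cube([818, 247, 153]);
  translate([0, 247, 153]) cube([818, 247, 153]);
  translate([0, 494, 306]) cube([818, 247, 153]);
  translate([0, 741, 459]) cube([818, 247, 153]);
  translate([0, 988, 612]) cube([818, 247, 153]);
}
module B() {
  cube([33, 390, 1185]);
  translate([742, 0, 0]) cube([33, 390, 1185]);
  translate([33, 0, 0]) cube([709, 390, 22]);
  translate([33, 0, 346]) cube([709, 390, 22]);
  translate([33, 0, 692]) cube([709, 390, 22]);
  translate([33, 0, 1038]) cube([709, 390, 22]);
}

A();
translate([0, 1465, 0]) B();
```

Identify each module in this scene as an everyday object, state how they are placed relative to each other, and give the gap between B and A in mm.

The bookshelf's nearest face is 230 mm from the staircase's +y face.

A is a staircase. B is a bookshelf. The bookshelf is on the floor beside the staircase on its +y side. The gap between the bookshelf and the staircase is 230 mm.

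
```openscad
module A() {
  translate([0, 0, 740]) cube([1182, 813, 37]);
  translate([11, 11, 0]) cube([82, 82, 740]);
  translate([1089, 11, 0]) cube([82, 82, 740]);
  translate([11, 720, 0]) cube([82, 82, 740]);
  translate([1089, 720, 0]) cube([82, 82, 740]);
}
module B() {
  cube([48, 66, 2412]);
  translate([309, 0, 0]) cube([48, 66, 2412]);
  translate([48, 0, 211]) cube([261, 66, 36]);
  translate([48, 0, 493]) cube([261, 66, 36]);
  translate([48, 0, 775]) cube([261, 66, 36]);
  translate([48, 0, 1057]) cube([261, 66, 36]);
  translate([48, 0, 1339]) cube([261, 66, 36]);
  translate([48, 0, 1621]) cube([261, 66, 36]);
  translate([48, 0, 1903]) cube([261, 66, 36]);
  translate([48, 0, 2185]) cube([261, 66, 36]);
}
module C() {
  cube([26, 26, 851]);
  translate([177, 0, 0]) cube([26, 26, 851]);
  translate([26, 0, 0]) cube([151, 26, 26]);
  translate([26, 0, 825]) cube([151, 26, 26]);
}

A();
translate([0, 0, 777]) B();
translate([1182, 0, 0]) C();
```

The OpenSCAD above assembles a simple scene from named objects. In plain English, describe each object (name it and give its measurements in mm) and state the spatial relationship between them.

A is a rectangular dining table. The top is 1182×813×37 mm with its upper surface at z = 777 mm. It stands on four 82×82 mm square legs, each inset 11 mm from the nearest pair of top edges, running from the floor to the underside of the top.

B is a wooden ladder with two side rails of 48×66 mm section and 2412 mm height, set 357 mm apart overall. Between them run 8 rectangular rungs (66 mm deep, 36 mm thick), front faces flush with the rails' −y face. The bottom of the first rung is 211 mm above the floor and each subsequent rung is 282 mm higher than the one below.

C is a rectangular picture frame lying in the x–z plane (depth along y). The opening is 151 mm wide (x) by 799 mm tall (z), surrounded by a border 26 mm wide on all four sides. The frame is 26 mm deep and is made of two full-height vertical stiles with two horizontal rails fitted between them.

The ladder is on top of the table. The picture frame is against the table's +x side, with their −y faces flush.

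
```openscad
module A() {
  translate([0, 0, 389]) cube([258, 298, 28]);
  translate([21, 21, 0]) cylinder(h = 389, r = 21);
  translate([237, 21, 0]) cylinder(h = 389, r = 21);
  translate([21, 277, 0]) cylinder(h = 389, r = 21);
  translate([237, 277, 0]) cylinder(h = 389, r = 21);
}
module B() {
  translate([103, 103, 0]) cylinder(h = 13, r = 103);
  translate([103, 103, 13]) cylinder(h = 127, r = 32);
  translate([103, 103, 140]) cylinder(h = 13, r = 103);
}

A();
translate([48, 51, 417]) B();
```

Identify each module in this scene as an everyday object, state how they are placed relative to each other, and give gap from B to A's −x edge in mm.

The spool's min-x is at 48; the stool's min-x is 0; gap = 48 mm.

A is a stool. B is a spool. The spool is on top of the stool. The gap from the spool to the stool's −x edge is 48 mm.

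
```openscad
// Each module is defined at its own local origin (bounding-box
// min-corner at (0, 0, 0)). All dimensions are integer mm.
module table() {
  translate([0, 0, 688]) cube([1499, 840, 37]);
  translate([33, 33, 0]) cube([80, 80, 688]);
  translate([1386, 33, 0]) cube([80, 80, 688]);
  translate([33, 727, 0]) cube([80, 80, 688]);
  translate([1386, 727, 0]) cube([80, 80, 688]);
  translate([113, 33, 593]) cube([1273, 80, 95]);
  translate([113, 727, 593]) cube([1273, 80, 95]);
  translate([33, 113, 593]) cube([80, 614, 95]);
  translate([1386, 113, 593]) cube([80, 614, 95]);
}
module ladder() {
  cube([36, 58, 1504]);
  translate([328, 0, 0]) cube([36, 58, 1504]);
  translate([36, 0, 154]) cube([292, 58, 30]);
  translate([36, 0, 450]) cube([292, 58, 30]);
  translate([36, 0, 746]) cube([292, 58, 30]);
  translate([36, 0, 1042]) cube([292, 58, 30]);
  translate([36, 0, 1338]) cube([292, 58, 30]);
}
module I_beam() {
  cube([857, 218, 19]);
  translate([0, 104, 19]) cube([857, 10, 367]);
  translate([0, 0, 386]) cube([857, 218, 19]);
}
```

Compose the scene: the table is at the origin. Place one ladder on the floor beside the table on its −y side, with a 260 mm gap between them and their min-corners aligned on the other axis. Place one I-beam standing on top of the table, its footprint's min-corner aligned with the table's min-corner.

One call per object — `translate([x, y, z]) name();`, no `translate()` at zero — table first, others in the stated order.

table();
translate([0, -318, 0]) ladder();
translate([0, 0, 725]) I_beam();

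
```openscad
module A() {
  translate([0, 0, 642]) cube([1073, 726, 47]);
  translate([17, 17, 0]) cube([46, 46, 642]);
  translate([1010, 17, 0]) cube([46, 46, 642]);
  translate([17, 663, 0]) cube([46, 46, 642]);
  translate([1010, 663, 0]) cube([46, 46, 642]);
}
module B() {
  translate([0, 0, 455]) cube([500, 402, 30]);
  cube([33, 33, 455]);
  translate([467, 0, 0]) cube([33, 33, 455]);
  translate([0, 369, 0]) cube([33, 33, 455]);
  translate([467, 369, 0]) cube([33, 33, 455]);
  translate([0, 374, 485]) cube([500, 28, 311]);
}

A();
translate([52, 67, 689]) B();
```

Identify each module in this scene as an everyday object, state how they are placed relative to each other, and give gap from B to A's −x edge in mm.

A is a table. B is a chair. The chair is on top of the table. The gap from the chair to the table's −x edge is 52 mm.

The chair's min-x is at 52; the table's min-x is 0; gap = 52 mm.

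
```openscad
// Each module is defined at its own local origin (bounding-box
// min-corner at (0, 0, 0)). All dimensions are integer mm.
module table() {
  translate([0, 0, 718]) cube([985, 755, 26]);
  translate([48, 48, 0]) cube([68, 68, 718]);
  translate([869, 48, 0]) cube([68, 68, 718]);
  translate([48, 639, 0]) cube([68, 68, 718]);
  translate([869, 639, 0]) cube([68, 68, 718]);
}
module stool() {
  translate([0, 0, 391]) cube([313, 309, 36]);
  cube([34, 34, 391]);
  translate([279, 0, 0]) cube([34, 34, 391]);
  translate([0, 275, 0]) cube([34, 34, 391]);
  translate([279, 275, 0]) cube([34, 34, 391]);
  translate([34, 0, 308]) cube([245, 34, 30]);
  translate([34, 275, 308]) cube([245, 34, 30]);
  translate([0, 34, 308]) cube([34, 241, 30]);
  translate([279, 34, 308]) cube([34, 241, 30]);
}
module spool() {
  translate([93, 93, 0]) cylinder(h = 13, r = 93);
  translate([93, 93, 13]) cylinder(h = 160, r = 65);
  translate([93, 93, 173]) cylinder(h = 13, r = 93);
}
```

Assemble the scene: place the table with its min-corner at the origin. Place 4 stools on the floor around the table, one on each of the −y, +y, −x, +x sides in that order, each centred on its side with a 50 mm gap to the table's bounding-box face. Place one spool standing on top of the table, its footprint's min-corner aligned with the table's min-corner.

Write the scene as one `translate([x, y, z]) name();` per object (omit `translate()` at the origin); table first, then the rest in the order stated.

table();
translate([336, -359, 0]) stool();
translate([336, 805, 0]) stool();
translate([-363, 223, 0]) stool();
translate([1035, 223, 0]) stool();
translate([0, 0, 744]) spool();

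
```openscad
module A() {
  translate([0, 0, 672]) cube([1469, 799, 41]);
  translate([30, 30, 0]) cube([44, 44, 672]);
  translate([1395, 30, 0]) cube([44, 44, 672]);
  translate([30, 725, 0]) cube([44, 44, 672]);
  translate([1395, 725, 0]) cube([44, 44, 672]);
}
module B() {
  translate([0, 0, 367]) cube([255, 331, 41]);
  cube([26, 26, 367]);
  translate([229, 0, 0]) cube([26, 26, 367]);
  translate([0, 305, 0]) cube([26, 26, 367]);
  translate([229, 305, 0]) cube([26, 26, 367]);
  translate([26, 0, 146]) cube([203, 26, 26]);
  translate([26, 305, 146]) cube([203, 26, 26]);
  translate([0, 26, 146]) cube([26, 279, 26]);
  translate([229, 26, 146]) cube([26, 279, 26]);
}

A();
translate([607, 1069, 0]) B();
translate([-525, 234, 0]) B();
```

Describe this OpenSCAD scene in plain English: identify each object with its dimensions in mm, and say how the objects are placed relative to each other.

A is a table with a 1469×799 mm rectangular top, 41 mm thick, top surface at z = 713 mm, supported by four 44×44 mm square legs, each inset 30 mm from the nearest pair of top edges, running from the floor.

B is a four-legged stool. The seat is 255×331 mm, 41 mm thick, top at z = 408 mm. It stands on four square legs, each 26×26 mm in cross-section, from z = 0 to the seat underside, each flush with a corner of the seat. Four stretchers, 26 mm wide and 26 mm tall, connect adjacent legs with their undersides at z = 146 mm, each running between the inner faces of the legs it joins and aligned with the legs' outer faces on the other axis.

Two stools sit around the table at the +y, −x sides.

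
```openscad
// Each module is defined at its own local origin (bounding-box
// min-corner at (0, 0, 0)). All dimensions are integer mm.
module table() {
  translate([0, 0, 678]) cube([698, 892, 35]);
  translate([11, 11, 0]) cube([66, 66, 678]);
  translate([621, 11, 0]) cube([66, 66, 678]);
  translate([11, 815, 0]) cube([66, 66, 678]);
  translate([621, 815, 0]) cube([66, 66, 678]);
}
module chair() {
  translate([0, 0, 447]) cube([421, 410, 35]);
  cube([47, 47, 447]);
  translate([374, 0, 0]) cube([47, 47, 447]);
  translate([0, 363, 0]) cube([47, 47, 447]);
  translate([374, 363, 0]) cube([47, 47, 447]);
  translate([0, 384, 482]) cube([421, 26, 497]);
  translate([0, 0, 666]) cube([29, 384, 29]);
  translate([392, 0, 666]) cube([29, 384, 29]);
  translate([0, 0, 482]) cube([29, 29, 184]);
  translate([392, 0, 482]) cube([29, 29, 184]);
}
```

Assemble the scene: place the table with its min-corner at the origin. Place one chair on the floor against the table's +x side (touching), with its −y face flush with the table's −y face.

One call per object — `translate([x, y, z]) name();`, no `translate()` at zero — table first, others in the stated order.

table();
translate([698, 0, 0]) chair();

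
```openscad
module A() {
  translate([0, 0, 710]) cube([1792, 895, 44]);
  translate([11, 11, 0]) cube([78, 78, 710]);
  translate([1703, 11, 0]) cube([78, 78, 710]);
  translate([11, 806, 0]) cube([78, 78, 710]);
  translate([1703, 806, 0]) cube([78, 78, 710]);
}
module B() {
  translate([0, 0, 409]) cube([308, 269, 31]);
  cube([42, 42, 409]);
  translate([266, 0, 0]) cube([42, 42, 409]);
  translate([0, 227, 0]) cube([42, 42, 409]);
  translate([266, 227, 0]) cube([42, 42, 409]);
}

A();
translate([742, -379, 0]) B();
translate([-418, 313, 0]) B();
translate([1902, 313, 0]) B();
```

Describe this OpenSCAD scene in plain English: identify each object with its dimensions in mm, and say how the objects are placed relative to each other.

A is a table: top 1792 mm (x) × 895 mm (y), 44 mm thick, upper face at z = 754 mm, on four 78×78 mm square legs, each inset 11 mm from the nearest pair of top edges, running from z = 0 to the bottom of the top.

B is a four-legged stool. The seat is a 308×269×31 mm slab whose top surface is at z = 440 mm; four square legs, each 42×42 mm in cross-section, run from the floor (z = 0) to the underside of the seat, each flush with a corner of the seat.

Three stools sit around the table at the −y, −x, +x sides.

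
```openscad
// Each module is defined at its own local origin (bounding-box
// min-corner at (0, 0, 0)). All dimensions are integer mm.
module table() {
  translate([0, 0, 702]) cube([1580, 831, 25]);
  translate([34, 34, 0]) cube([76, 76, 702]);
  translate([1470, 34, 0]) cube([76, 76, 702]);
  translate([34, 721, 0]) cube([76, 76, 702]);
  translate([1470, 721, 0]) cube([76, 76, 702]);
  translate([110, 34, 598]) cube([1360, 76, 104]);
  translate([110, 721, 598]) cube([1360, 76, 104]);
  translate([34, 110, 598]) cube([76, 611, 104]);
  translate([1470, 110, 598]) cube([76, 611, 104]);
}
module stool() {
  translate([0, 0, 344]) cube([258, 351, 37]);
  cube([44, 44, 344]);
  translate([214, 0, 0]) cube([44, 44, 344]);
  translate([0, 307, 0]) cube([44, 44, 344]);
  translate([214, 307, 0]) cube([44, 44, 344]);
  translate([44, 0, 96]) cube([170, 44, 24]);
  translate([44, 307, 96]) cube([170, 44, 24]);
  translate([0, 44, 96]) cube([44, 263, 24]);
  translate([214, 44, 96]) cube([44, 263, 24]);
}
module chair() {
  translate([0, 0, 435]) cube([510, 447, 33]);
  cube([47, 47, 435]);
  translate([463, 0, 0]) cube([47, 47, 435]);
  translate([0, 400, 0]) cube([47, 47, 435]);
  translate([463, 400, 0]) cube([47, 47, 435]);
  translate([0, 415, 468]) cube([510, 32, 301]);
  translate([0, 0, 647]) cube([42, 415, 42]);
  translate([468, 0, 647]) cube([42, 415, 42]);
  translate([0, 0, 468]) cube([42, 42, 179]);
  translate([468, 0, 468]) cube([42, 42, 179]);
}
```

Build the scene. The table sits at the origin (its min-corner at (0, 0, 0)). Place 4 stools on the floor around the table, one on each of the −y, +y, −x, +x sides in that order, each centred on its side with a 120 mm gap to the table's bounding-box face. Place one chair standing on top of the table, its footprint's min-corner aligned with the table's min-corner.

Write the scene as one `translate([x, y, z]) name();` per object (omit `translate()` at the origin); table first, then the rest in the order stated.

table();
translate([661, -471, 0]) stool();
translate([661, 951, 0]) stool();
translate([-378, 240, 0]) stool();
translate([1700, 240, 0]) stool();
translate([0, 0, 727]) chair();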